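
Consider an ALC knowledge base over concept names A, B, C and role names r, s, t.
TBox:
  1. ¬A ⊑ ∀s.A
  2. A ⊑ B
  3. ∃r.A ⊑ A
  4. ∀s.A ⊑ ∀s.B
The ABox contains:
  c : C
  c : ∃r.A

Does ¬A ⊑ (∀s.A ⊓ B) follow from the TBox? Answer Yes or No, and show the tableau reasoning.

No

1. ¬A ⊑ (∀s.A ⊓ B)  ⇔  (¬A ⊓ (∃s.¬A ⊔ ¬B)) unsat w.r.t. T
   apply at x₀: ¬A⊑∀s.A
   open: L(x₀) ⊇ {¬A, ¬B, ∀r.¬A, ∀s.A, ∀s.B}
2. Hence ¬A ⊑ (∀s.A ⊓ B): not entailed.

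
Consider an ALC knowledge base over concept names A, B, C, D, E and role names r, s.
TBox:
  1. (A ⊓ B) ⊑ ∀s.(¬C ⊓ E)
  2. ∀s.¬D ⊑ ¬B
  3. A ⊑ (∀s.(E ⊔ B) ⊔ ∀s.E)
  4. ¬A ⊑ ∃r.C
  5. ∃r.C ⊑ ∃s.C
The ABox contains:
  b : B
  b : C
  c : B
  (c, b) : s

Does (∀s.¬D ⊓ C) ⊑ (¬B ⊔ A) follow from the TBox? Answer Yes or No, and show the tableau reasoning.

1. (∀s.¬D ⊓ C) ⊑ (¬B ⊔ A)  ⇔  ((∀s.¬D ⊓ C) ⊓ (B ⊓ ¬A)) unsat w.r.t. T
   all branches close; clash {B, ¬B} at x₀
2. Hence (∀s.¬D ⊓ C) ⊑ (¬B ⊔ A): entailed.

Yes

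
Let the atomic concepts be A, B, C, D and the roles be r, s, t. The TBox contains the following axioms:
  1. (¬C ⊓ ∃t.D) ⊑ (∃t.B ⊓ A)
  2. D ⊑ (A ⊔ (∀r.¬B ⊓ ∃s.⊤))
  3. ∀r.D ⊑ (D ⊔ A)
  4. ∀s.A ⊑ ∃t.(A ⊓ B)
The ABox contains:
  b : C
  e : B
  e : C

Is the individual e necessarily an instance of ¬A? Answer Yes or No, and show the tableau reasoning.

No

1. e : ¬A?  L(e) = {B, C} ∪ {A}
   open: L(e) ⊇ {A, B, C, ¬D, ∃r.¬D, …} (+ ∃-successors) — e ∉ ¬A possible
2. Hence e : ¬A: not entailed.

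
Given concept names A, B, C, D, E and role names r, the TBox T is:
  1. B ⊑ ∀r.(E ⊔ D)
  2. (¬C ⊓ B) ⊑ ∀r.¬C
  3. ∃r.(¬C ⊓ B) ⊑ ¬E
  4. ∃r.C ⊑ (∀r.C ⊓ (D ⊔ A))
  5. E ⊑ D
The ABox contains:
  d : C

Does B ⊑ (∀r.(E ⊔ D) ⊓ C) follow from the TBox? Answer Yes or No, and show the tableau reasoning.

No

1. B ⊑ (∀r.(E ⊔ D) ⊓ C)  ⇔  (B ⊓ (∃r.(¬E ⊓ ¬D) ⊔ ¬C)) unsat w.r.t. T
   apply at x₀: B⊑∀r.(E ⊔ D)
   open: L(x₀) ⊇ {B, ¬C, ¬E, ∀r.(E ⊔ D), ∀r.¬C}
2. Hence B ⊑ (∀r.(E ⊔ D) ⊓ C): not entailed.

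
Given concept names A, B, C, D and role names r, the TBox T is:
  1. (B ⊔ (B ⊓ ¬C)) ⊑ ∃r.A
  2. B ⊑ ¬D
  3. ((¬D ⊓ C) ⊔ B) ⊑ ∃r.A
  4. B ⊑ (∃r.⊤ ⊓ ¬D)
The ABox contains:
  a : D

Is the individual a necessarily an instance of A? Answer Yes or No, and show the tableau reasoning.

No

1. a : A?  L(a) = {D} ∪ {¬A}
   open: L(a) ⊇ {D, ¬A, ¬B} — a ∉ A possible
2. Hence a : A: not entailed.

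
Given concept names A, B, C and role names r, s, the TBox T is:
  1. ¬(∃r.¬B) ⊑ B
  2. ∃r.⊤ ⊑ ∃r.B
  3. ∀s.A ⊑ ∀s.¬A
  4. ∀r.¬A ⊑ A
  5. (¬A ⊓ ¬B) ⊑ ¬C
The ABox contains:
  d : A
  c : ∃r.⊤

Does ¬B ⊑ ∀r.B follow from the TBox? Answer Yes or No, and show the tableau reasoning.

1. ¬B ⊑ ∀r.B  ⇔  (¬B ⊓ ∃r.¬B) unsat w.r.t. T
   open: L(x₀) ⊇ {A, ¬B, ∃r.B, ∃r.¬B, ∃s.¬A} (+ ∃-successors)
2. Hence ¬B ⊑ ∀r.B: not entailed.

No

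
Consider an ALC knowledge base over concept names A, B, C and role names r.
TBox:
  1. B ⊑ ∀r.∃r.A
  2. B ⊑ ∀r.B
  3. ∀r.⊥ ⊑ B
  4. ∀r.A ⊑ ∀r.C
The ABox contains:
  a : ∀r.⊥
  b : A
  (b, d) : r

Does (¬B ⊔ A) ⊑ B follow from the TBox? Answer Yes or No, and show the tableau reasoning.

1. (¬B ⊔ A) ⊑ B  ⇔  ((¬B ⊔ A) ⊓ ¬B) unsat w.r.t. T
   open: L(x₀) ⊇ {¬B, ∃r.¬A, ∃r.⊤} (+ ∃-successors)
2. Hence (¬B ⊔ A) ⊑ B: not entailed.

No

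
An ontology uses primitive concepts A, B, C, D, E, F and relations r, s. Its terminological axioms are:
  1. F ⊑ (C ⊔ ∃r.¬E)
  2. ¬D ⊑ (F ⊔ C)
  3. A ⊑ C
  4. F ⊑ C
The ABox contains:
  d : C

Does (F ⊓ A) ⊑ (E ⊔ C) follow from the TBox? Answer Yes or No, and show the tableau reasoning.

1. (F ⊓ A) ⊑ (E ⊔ C)  ⇔  ((F ⊓ A) ⊓ (¬E ⊓ ¬C)) unsat w.r.t. T
   all branches close; clash {C, ¬C} at x₀
2. Hence (F ⊓ A) ⊑ (E ⊔ C): entailed.

Yes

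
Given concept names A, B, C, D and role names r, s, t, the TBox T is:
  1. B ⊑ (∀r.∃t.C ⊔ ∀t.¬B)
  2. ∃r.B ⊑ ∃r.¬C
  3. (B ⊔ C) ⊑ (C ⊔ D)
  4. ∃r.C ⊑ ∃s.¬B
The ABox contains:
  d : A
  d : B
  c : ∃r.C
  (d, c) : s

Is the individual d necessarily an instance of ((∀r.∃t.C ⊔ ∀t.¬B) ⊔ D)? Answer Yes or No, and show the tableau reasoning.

1. d : ((∀r.∃t.C ⊔ ∀t.¬B) ⊔ D)?  L(d) = {A, B} ∪ {((∃r.∀t.¬C ⊓ ∃t.B) ⊓ ¬D)}
   clash {D, ¬D} at d — d ∈ ((∀r.∃t.C ⊔ ∀t.¬B) ⊔ D)
2. Hence d : ((∀r.∃t.C ⊔ ∀t.¬B) ⊔ D): entailed.

Yes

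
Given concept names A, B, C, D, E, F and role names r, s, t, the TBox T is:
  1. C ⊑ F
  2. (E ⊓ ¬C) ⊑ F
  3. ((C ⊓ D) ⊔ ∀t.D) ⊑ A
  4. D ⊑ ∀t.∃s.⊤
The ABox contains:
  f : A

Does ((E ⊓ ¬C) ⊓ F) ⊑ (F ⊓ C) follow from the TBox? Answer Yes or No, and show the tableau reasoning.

1. ((E ⊓ ¬C) ⊓ F) ⊑ (F ⊓ C)  ⇔  (((E ⊓ ¬C) ⊓ F) ⊓ (¬F ⊔ ¬C)) unsat w.r.t. T
   open: L(x₀) ⊇ {E, F, ¬C, ¬D, ∃t.¬D} (+ ∃-successors)
2. Hence ((E ⊓ ¬C) ⊓ F) ⊑ (F ⊓ C): not entailed.

No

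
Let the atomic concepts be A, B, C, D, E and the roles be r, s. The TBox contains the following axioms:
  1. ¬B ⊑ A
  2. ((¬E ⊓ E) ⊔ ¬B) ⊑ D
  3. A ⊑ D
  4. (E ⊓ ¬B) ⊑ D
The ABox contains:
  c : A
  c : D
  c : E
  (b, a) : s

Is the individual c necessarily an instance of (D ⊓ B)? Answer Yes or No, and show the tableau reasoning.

1. c : (D ⊓ B)?  L(c) = {A, D, E} ∪ {(¬D ⊔ ¬B)}
   open: L(c) ⊇ {A, D, E, ¬B} — c ∉ (D ⊓ B) possible
2. Hence c : (D ⊓ B): not entailed.

No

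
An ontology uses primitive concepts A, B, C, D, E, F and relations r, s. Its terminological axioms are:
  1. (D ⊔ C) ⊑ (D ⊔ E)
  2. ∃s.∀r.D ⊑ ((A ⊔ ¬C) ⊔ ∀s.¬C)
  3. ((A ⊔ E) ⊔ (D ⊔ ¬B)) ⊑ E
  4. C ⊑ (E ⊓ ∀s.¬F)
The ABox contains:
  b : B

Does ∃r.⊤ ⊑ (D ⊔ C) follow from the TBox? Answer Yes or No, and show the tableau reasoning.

No

1. ∃r.⊤ ⊑ (D ⊔ C)  ⇔  (∃r.⊤ ⊓ (¬D ⊓ ¬C)) unsat w.r.t. T
   open: L(x₀) ⊇ {B, ¬A, ¬C, ¬D, ¬E, …} (+ ∃-successors)
2. Hence ∃r.⊤ ⊑ (D ⊔ C): not entailed.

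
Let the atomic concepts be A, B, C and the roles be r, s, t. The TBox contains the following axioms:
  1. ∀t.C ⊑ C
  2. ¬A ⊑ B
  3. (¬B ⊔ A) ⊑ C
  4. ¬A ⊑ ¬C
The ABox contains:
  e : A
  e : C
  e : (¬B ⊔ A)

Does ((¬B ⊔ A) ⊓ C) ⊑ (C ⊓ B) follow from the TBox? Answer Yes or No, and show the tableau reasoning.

1. ((¬B ⊔ A) ⊓ C) ⊑ (C ⊓ B)  ⇔  (((¬B ⊔ A) ⊓ C) ⊓ (¬C ⊔ ¬B)) unsat w.r.t. T
   open: L(x₀) ⊇ {A, C, ¬B}
2. Hence ((¬B ⊔ A) ⊓ C) ⊑ (C ⊓ B): not entailed.

No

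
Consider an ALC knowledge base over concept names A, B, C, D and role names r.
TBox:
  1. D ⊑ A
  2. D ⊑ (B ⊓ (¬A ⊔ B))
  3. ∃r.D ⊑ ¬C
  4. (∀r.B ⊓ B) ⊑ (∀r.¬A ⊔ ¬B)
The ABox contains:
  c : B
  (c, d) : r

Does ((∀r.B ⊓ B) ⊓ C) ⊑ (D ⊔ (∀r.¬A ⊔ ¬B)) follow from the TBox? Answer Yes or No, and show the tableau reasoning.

1. ((∀r.B ⊓ B) ⊓ C) ⊑ (D ⊔ (∀r.¬A ⊔ ¬B))  ⇔  (((∀r.B ⊓ B) ⊓ C) ⊓ (¬D ⊓ (∃r.A ⊓ B))) unsat w.r.t. T
   all branches close; clash {C, ¬C} at x₀
2. Hence ((∀r.B ⊓ B) ⊓ C) ⊑ (D ⊔ (∀r.¬A ⊔ ¬B)): entailed.

Yes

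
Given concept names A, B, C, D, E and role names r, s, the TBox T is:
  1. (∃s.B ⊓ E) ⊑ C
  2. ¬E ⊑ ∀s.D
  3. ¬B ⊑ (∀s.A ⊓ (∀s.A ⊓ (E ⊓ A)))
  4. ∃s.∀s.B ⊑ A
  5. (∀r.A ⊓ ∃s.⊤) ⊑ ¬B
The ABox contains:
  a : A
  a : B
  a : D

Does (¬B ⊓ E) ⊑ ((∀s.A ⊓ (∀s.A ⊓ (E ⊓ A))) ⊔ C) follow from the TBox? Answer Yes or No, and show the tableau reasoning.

1. (¬B ⊓ E) ⊑ ((∀s.A ⊓ (∀s.A ⊓ (E ⊓ A))) ⊔ C)  ⇔  ((¬B ⊓ E) ⊓ ((∃s.¬A ⊔ (∃s.¬A ⊔ (¬E ⊔ ¬A))) ⊓ ¬C)) unsat w.r.t. T
   all branches close; clash {C, ¬C} at x₀
2. Hence (¬B ⊓ E) ⊑ ((∀s.A ⊓ (∀s.A ⊓ (E ⊓ A))) ⊔ C): entailed.

Yes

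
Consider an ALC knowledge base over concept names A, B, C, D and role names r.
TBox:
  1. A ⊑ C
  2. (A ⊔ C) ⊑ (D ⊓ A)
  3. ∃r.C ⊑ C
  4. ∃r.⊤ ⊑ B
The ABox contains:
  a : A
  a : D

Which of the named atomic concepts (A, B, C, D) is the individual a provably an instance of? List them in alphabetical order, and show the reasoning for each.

{A, C, D}

1. a : A?  L(a) = {A, D} ∪ {¬A}
   clash {A, ¬A} at a — a ∈ A
2. a : B?  L(a) = {A, D} ∪ {¬B}
   apply at a: A⊑C
   open: L(a) ⊇ {A, C, D, ¬B, ∀r.⊥} — a ∉ B possible
3. a : C?  L(a) = {A, D} ∪ {¬C}
   clash {C, ¬C} at a — a ∈ C
4. a : D?  L(a) = {A, D} ∪ {¬D}
   clash {D, ¬D} at a — a ∈ D
5. Entailed for a: {A, C, D}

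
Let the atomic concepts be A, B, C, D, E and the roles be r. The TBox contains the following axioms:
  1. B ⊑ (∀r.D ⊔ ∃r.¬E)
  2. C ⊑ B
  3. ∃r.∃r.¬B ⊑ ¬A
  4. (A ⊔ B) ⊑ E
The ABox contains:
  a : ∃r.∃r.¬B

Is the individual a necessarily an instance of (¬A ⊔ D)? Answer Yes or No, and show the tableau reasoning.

Yes

1. a : (¬A ⊔ D)?  L(a) = {∃r.∃r.¬B} ∪ {(A ⊓ ¬D)}
   clash {A, ¬A} at a — a ∈ (¬A ⊔ D)
2. Hence a : (¬A ⊔ D): entailed.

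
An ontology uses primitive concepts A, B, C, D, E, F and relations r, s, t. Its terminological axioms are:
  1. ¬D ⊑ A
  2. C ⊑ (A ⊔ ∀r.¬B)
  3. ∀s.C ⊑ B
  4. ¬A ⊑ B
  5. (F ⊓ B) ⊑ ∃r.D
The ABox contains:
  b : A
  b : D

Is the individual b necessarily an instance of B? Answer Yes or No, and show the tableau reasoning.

1. b : B?  L(b) = {A, D} ∪ {¬B}
   open: L(b) ⊇ {A, D, ¬B, ¬C, ∃s.¬C} (+ ∃-successors) — b ∉ B possible
2. Hence b : B: not entailed.

No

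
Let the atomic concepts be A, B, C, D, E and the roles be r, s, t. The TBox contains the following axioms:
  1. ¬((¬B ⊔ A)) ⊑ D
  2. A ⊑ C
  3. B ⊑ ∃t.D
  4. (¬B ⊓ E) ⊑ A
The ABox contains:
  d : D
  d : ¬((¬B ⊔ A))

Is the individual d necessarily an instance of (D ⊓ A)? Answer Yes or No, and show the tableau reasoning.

No

1. d : (D ⊓ A)?  L(d) = {D, ¬((¬B ⊔ A))} ∪ {(¬D ⊔ ¬A)}
   apply at d: B⊑∃t.D
   open: L(d) ⊇ {B, D, ¬A, ∃t.D} (+ ∃-successors) — d ∉ (D ⊓ A) possible
2. Hence d : (D ⊓ A): not entailed.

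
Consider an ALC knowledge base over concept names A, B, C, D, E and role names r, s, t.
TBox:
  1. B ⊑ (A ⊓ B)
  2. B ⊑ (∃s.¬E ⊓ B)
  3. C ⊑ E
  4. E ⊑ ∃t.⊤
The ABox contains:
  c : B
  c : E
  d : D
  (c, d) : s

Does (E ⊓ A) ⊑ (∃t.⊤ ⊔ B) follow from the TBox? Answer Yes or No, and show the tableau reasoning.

Yes

1. (E ⊓ A) ⊑ (∃t.⊤ ⊔ B)  ⇔  ((E ⊓ A) ⊓ (∀t.⊥ ⊓ ¬B)) unsat w.r.t. T
   all branches close; clash ⊥ at an ∃-successor
2. Hence (E ⊓ A) ⊑ (∃t.⊤ ⊔ B): entailed.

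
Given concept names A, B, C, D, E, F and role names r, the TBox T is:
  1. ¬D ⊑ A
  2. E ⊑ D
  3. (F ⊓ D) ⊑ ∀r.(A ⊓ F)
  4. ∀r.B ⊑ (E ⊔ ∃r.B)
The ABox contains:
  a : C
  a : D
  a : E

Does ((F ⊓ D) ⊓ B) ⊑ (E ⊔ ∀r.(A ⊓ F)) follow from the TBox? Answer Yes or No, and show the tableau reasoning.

Yes

1. ((F ⊓ D) ⊓ B) ⊑ (E ⊔ ∀r.(A ⊓ F))  ⇔  (((F ⊓ D) ⊓ B) ⊓ (¬E ⊓ ∃r.(¬A ⊔ ¬F))) unsat w.r.t. T
   all branches close; clash {F, ¬F} at an ∃-successor
2. Hence ((F ⊓ D) ⊓ B) ⊑ (E ⊔ ∀r.(A ⊓ F)): entailed.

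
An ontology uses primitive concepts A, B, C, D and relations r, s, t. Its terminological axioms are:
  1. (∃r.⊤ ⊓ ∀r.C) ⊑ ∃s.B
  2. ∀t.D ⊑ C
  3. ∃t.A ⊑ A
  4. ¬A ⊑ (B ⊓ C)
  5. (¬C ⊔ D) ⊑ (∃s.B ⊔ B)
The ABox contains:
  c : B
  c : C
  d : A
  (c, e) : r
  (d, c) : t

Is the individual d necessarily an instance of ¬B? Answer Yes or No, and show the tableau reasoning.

No

1. d : ¬B?  L(d) = {A} ∪ {B}
   open: L(d) ⊇ {A, B, C, ¬D, ∀r.⊥} — d ∉ ¬B possible
2. Hence d : ¬B: not entailed.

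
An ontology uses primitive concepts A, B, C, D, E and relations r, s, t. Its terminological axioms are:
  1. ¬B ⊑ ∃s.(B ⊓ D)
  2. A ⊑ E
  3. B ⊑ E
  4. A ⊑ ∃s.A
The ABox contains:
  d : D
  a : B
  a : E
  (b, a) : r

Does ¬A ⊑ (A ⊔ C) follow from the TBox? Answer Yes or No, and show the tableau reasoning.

1. ¬A ⊑ (A ⊔ C)  ⇔  (¬A ⊓ (¬A ⊓ ¬C)) unsat w.r.t. T
   open: L(x₀) ⊇ {¬A, ¬B, ¬C, ∃s.(B ⊓ D)} (+ ∃-successors)
2. Hence ¬A ⊑ (A ⊔ C): not entailed.

No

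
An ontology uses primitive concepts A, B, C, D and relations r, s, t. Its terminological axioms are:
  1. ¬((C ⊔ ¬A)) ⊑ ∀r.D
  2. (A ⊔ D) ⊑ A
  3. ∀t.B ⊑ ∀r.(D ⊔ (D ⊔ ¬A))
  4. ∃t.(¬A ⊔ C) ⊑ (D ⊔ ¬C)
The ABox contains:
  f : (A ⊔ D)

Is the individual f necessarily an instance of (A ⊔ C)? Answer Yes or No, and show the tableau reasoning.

Yes

1. f : (A ⊔ C)?  L(f) = {(A ⊔ D)} ∪ {(¬A ⊓ ¬C)}
   clash {A, ¬A} at f — f ∈ (A ⊔ C)
2. Hence f : (A ⊔ C): entailed.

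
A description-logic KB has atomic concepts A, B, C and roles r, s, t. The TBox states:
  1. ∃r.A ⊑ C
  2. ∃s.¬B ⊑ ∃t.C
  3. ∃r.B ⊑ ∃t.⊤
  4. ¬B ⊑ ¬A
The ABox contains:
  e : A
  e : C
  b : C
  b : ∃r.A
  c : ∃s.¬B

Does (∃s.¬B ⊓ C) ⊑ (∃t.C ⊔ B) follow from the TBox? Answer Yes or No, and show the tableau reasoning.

1. (∃s.¬B ⊓ C) ⊑ (∃t.C ⊔ B)  ⇔  ((∃s.¬B ⊓ C) ⊓ (∀t.¬C ⊓ ¬B)) unsat w.r.t. T
   all branches close; clash {C, ¬C} at an ∃-successor
2. Hence (∃s.¬B ⊓ C) ⊑ (∃t.C ⊔ B): entailed.

Yes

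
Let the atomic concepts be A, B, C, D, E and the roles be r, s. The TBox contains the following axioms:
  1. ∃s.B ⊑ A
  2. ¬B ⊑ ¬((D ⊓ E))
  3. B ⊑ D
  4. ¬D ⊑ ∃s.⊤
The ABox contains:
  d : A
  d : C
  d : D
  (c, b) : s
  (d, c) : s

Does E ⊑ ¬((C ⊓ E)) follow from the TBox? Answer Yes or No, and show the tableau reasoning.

No

1. E ⊑ ¬((C ⊓ E))  ⇔  (E ⊓ (C ⊓ E)) unsat w.r.t. T
   open: L(x₀) ⊇ {B, C, D, E, ∀s.¬B}
2. Hence E ⊑ ¬((C ⊓ E)): not entailed.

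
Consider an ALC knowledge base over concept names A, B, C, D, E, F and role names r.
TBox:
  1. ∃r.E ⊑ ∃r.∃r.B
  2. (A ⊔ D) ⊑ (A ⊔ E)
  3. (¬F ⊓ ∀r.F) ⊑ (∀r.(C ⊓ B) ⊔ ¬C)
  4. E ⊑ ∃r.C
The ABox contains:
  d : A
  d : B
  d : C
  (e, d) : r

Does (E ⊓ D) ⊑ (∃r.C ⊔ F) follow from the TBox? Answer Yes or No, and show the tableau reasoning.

1. (E ⊓ D) ⊑ (∃r.C ⊔ F)  ⇔  ((E ⊓ D) ⊓ (∀r.¬C ⊓ ¬F)) unsat w.r.t. T
   all branches close; clash {C, ¬C} at an ∃-successor
2. Hence (E ⊓ D) ⊑ (∃r.C ⊔ F): entailed.

Yes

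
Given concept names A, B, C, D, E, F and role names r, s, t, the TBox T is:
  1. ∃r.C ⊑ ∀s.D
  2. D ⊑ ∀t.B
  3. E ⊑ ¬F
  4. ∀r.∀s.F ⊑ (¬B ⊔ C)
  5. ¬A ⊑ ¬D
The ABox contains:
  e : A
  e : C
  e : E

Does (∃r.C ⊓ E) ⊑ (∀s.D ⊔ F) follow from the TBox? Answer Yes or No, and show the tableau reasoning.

1. (∃r.C ⊓ E) ⊑ (∀s.D ⊔ F)  ⇔  ((∃r.C ⊓ E) ⊓ (∃s.¬D ⊓ ¬F)) unsat w.r.t. T
   all branches close; clash {D, ¬D} at an ∃-successor
2. Hence (∃r.C ⊓ E) ⊑ (∀s.D ⊔ F): entailed.

Yes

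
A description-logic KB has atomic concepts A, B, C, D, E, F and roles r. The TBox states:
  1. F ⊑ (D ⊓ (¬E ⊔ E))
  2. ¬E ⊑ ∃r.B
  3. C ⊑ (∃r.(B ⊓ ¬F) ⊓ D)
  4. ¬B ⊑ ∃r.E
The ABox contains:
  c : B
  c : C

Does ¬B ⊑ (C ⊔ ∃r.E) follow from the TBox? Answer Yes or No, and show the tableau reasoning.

Yes

1. ¬B ⊑ (C ⊔ ∃r.E)  ⇔  (¬B ⊓ (¬C ⊓ ∀r.¬E)) unsat w.r.t. T
   all branches close; clash {E, ¬E} at an ∃-successor
2. Hence ¬B ⊑ (C ⊔ ∃r.E): entailed.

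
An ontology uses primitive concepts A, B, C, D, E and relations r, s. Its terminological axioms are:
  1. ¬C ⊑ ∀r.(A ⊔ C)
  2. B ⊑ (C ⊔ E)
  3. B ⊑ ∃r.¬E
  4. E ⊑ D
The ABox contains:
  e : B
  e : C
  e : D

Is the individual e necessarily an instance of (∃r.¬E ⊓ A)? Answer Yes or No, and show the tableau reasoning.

1. e : (∃r.¬E ⊓ A)?  L(e) = {B, C, D} ∪ {(∀r.E ⊔ ¬A)}
   apply at e: B⊑(C ⊔ E); B⊑∃r.¬E
   open: L(e) ⊇ {B, C, D, ¬A, ∃r.¬E} (+ ∃-successors) — e ∉ (∃r.¬E ⊓ A) possible
2. Hence e : (∃r.¬E ⊓ A): not entailed.

No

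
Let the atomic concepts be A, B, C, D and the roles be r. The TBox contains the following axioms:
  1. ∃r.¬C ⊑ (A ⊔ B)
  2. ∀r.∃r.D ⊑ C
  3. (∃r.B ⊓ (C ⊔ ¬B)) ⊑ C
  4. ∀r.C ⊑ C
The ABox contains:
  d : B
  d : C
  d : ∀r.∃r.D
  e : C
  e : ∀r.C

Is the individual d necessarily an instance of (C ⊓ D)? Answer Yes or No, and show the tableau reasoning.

No

1. d : (C ⊓ D)?  L(d) = {B, C, ∀r.∃r.D} ∪ {(¬C ⊔ ¬D)}
   open: L(d) ⊇ {B, C, ¬D, ∀r.C, ∀r.∃r.D} — d ∉ (C ⊓ D) possible
2. Hence d : (C ⊓ D): not entailed.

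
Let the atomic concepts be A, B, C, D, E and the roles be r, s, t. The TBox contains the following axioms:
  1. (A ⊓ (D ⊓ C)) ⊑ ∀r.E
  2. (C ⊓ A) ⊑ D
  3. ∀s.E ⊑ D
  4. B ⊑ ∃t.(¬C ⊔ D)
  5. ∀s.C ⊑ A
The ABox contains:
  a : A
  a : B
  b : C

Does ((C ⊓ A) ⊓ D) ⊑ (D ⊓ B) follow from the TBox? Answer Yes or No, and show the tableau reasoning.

1. ((C ⊓ A) ⊓ D) ⊑ (D ⊓ B)  ⇔  (((C ⊓ A) ⊓ D) ⊓ (¬D ⊔ ¬B)) unsat w.r.t. T
   open: L(x₀) ⊇ {A, C, D, ¬B, ∀r.E}
2. Hence ((C ⊓ A) ⊓ D) ⊑ (D ⊓ B): not entailed.

No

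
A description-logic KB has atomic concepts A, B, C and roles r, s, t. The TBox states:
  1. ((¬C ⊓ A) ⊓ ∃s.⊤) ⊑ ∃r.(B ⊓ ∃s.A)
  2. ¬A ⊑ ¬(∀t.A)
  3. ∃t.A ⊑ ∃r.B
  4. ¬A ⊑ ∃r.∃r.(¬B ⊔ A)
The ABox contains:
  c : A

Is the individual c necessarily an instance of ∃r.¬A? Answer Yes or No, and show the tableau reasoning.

1. c : ∃r.¬A?  L(c) = {A} ∪ {∀r.A}
   open: L(c) ⊇ {A, C, ∀r.A, ∀t.¬A} — c ∉ ∃r.¬A possible
2. Hence c : ∃r.¬A: not entailed.

No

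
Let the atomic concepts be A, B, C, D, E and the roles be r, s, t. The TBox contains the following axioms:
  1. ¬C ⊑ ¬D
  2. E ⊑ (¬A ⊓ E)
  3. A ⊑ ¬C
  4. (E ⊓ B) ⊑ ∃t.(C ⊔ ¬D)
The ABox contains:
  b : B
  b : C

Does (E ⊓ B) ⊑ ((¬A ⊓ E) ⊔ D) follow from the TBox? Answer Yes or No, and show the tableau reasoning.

1. (E ⊓ B) ⊑ ((¬A ⊓ E) ⊔ D)  ⇔  ((E ⊓ B) ⊓ ((A ⊔ ¬E) ⊓ ¬D)) unsat w.r.t. T
   all branches close; clash {E, ¬E} at x₀
2. Hence (E ⊓ B) ⊑ ((¬A ⊓ E) ⊔ D): entailed.

Yes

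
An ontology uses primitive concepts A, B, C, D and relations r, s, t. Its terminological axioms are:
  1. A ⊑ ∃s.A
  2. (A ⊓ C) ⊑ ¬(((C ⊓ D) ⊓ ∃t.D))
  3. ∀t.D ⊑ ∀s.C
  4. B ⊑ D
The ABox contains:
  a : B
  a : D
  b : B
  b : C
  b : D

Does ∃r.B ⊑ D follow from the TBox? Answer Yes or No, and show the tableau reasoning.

1. ∃r.B ⊑ D  ⇔  (∃r.B ⊓ ¬D) unsat w.r.t. T
   open: L(x₀) ⊇ {¬A, ¬B, ¬D, ∃r.B, ∃t.¬D} (+ ∃-successors)
2. Hence ∃r.B ⊑ D: not entailed.

No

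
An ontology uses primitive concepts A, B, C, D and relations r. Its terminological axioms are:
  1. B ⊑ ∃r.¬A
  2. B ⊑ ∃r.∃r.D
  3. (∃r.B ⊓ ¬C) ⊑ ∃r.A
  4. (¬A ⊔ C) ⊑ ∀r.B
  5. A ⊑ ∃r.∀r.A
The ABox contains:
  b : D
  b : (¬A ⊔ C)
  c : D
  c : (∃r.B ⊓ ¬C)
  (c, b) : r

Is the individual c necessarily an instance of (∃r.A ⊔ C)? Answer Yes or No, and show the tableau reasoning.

Yes

1. c : (∃r.A ⊔ C)?  L(c) = {D, (∃r.B ⊓ ¬C)} ∪ {(∀r.¬A ⊓ ¬C)}
   clash {A, ¬A} at an ∃-successor — c ∈ (∃r.A ⊔ C)
2. Hence c : (∃r.A ⊔ C): entailed.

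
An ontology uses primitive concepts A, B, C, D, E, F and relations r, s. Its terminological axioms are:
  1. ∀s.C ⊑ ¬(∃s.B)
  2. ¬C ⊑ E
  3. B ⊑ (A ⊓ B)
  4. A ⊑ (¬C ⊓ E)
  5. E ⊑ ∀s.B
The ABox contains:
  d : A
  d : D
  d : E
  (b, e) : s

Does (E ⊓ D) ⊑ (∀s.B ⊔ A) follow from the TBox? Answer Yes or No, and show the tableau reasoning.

1. (E ⊓ D) ⊑ (∀s.B ⊔ A)  ⇔  ((E ⊓ D) ⊓ (∃s.¬B ⊓ ¬A)) unsat w.r.t. T
   all branches close; clash {A, ¬A} at x₀
2. Hence (E ⊓ D) ⊑ (∀s.B ⊔ A): entailed.

Yes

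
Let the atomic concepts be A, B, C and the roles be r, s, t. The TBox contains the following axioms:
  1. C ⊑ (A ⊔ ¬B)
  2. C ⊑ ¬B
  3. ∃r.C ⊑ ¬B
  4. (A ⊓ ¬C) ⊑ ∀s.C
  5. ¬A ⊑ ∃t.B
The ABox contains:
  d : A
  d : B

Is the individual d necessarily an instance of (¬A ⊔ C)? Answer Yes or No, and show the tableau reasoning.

1. d : (¬A ⊔ C)?  L(d) = {A, B} ∪ {(A ⊓ ¬C)}
   apply at d: (A ⊓ ¬C)⊑∀s.C
   open: L(d) ⊇ {A, B, ¬C, ∀r.¬C, ∀s.C} — d ∉ (¬A ⊔ C) possible
2. Hence d : (¬A ⊔ C): not entailed.

No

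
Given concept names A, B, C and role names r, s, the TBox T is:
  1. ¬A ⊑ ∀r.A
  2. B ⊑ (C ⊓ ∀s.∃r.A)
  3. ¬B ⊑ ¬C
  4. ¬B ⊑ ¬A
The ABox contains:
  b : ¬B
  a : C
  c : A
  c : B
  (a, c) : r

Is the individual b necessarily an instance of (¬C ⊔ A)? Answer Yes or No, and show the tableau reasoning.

Yes

1. b : (¬C ⊔ A)?  L(b) = {¬B} ∪ {(C ⊓ ¬A)}
   clash {C, ¬C} at b — b ∈ (¬C ⊔ A)
2. Hence b : (¬C ⊔ A): entailed.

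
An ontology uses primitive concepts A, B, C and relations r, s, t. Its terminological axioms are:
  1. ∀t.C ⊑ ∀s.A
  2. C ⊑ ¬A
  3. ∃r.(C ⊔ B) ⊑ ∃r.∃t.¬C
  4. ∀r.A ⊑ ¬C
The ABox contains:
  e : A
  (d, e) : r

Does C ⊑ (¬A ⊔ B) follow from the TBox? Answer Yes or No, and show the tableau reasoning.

1. C ⊑ (¬A ⊔ B)  ⇔  (C ⊓ (A ⊓ ¬B)) unsat w.r.t. T
   all branches close; clash {A, ¬A} at x₀
2. Hence C ⊑ (¬A ⊔ B): entailed.

Yes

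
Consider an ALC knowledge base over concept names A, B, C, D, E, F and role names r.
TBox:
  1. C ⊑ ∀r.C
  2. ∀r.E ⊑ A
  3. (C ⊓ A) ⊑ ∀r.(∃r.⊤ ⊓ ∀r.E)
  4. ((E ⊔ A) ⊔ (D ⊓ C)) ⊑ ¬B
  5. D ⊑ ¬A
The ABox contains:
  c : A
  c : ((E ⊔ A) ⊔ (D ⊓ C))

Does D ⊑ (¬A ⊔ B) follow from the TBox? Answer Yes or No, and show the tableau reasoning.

Yes

1. D ⊑ (¬A ⊔ B)  ⇔  (D ⊓ (A ⊓ ¬B)) unsat w.r.t. T
   all branches close; clash {A, ¬A} at x₀
2. Hence D ⊑ (¬A ⊔ B): entailed.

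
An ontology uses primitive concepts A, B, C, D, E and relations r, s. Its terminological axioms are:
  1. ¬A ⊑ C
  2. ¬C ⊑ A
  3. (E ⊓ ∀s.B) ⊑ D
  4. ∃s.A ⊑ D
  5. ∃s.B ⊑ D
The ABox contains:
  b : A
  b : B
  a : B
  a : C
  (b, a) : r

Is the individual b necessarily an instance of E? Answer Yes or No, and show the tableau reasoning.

No

1. b : E?  L(b) = {A, B} ∪ {¬E}
   open: L(b) ⊇ {A, B, ¬E, ∀s.¬A, ∀s.¬B} — b ∉ E possible
2. Hence b : E: not entailed.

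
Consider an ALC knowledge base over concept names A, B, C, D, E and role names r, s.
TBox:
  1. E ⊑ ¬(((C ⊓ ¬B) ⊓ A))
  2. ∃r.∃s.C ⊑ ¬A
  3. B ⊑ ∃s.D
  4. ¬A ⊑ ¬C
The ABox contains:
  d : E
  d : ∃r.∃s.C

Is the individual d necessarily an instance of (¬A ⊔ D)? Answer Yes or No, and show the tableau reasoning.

1. d : (¬A ⊔ D)?  L(d) = {E, ∃r.∃s.C} ∪ {(A ⊓ ¬D)}
   clash {A, ¬A} at d — d ∈ (¬A ⊔ D)
2. Hence d : (¬A ⊔ D): entailed.

Yes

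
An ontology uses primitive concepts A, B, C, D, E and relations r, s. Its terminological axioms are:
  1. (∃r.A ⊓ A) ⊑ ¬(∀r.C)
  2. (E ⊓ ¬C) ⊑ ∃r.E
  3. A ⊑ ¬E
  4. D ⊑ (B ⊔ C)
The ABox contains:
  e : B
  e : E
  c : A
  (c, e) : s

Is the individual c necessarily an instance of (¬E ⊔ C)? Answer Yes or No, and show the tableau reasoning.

1. c : (¬E ⊔ C)?  L(c) = {A} ∪ {(E ⊓ ¬C)}
   clash {E, ¬E} at c — c ∈ (¬E ⊔ C)
2. Hence c : (¬E ⊔ C): entailed.

Yes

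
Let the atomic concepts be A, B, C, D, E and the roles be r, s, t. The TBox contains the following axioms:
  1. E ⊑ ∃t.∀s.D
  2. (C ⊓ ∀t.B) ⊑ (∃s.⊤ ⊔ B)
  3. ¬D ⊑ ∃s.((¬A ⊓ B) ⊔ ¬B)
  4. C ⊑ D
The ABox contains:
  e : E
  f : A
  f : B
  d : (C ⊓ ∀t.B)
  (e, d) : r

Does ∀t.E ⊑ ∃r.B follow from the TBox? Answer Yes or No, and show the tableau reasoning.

1. ∀t.E ⊑ ∃r.B  ⇔  (∀t.E ⊓ ∀r.¬B) unsat w.r.t. T
   open: L(x₀) ⊇ {D, ¬C, ¬E, ∀r.¬B, ∀t.E}
2. Hence ∀t.E ⊑ ∃r.B: not entailed.

No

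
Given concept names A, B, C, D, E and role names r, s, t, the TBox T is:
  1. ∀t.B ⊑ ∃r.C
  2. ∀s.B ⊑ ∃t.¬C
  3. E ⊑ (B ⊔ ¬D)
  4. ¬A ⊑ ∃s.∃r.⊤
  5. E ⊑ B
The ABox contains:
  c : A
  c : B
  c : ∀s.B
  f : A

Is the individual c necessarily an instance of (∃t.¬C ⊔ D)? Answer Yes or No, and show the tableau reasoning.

Yes

1. c : (∃t.¬C ⊔ D)?  L(c) = {A, B, ∀s.B} ∪ {(∀t.C ⊓ ¬D)}
   clash {C, ¬C} at an ∃-successor — c ∈ (∃t.¬C ⊔ D)
2. Hence c : (∃t.¬C ⊔ D): entailed.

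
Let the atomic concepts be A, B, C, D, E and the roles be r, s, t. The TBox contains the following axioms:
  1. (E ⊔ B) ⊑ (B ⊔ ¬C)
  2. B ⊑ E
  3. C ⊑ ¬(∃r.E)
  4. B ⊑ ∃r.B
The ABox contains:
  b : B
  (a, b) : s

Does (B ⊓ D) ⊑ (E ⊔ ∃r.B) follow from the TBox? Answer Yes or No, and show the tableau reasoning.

Yes

1. (B ⊓ D) ⊑ (E ⊔ ∃r.B)  ⇔  ((B ⊓ D) ⊓ (¬E ⊓ ∀r.¬B)) unsat w.r.t. T
   all branches close; clash {E, ¬E} at x₀
2. Hence (B ⊓ D) ⊑ (E ⊔ ∃r.B): entailed.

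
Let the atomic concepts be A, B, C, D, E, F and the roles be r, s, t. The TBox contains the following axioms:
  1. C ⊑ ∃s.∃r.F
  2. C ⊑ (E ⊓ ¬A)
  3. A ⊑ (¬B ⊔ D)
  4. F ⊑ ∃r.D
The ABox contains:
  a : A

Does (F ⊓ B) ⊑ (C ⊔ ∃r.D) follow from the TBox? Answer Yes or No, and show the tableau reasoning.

Yes

1. (F ⊓ B) ⊑ (C ⊔ ∃r.D)  ⇔  ((F ⊓ B) ⊓ (¬C ⊓ ∀r.¬D)) unsat w.r.t. T
   all branches close; clash {D, ¬D} at an ∃-successor
2. Hence (F ⊓ B) ⊑ (C ⊔ ∃r.D): entailed.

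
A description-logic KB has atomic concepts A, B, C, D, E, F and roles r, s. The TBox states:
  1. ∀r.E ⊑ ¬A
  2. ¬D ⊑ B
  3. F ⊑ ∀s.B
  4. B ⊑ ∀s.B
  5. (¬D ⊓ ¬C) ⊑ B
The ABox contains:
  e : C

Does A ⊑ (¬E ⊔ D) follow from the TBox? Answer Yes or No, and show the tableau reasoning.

1. A ⊑ (¬E ⊔ D)  ⇔  (A ⊓ (E ⊓ ¬D)) unsat w.r.t. T
   apply at x₀: ¬D⊑B
   open: L(x₀) ⊇ {A, B, E, ¬D, ∀s.B, …} (+ ∃-successors)
2. Hence A ⊑ (¬E ⊔ D): not entailed.

No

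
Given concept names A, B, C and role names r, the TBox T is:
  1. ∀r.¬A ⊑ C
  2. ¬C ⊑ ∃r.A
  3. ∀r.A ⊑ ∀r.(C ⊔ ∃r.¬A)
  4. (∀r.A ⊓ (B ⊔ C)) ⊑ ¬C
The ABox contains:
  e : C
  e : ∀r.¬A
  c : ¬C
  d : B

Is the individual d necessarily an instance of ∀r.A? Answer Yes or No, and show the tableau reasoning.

1. d : ∀r.A?  L(d) = {B} ∪ {∃r.¬A}
   open: L(d) ⊇ {B, C, ∃r.¬A} (+ ∃-successors) — d ∉ ∀r.A possible
2. Hence d : ∀r.A: not entailed.

No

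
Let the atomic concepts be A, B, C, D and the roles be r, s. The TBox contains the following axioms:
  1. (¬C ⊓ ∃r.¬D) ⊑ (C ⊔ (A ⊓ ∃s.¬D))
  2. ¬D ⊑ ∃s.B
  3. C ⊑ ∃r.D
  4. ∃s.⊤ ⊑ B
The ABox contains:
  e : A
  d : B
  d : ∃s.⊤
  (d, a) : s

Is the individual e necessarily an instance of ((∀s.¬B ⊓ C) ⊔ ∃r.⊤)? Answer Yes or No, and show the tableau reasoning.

No

1. e : ((∀s.¬B ⊓ C) ⊔ ∃r.⊤)?  L(e) = {A} ∪ {((∃s.B ⊔ ¬C) ⊓ ∀r.⊥)}
   open: L(e) ⊇ {A, D, ¬C, ∀r.D, ∀r.⊥, …} — e ∉ ((∀s.¬B ⊓ C) ⊔ ∃r.⊤) possible
2. Hence e : ((∀s.¬B ⊓ C) ⊔ ∃r.⊤): not entailed.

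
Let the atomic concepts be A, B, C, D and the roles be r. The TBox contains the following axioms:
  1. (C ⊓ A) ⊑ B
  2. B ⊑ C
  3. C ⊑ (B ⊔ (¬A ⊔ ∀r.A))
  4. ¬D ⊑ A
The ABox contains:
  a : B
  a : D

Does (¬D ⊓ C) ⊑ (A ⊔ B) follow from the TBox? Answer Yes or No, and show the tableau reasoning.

Yes

1. (¬D ⊓ C) ⊑ (A ⊔ B)  ⇔  ((¬D ⊓ C) ⊓ (¬A ⊓ ¬B)) unsat w.r.t. T
   all branches close; clash {A, ¬A} at x₀
2. Hence (¬D ⊓ C) ⊑ (A ⊔ B): entailed.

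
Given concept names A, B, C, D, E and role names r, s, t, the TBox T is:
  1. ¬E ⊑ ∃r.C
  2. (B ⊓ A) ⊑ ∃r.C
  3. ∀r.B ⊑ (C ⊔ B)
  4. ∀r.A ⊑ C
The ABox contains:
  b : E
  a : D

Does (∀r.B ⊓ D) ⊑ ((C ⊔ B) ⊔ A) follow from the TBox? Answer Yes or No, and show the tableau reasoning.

Yes

1. (∀r.B ⊓ D) ⊑ ((C ⊔ B) ⊔ A)  ⇔  ((∀r.B ⊓ D) ⊓ ((¬C ⊓ ¬B) ⊓ ¬A)) unsat w.r.t. T
   all branches close; clash {C, ¬C} at x₀
2. Hence (∀r.B ⊓ D) ⊑ ((C ⊔ B) ⊔ A): entailed.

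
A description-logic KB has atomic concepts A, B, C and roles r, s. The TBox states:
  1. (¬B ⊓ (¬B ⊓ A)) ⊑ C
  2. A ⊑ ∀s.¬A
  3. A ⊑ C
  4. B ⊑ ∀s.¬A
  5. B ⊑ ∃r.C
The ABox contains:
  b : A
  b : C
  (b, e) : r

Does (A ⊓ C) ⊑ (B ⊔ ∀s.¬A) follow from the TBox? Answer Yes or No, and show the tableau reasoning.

1. (A ⊓ C) ⊑ (B ⊔ ∀s.¬A)  ⇔  ((A ⊓ C) ⊓ (¬B ⊓ ∃s.A)) unsat w.r.t. T
   all branches close; clash {A, ¬A} at an ∃-successor
2. Hence (A ⊓ C) ⊑ (B ⊔ ∀s.¬A): entailed.

Yes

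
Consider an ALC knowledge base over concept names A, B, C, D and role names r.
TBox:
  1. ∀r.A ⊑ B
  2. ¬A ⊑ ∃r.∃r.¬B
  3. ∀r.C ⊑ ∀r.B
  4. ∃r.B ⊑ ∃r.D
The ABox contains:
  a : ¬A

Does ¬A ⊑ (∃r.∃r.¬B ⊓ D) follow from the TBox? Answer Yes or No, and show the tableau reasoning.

No

1. ¬A ⊑ (∃r.∃r.¬B ⊓ D)  ⇔  (¬A ⊓ (∀r.∀r.B ⊔ ¬D)) unsat w.r.t. T
   apply at x₀: ¬A⊑∃r.∃r.¬B
   open: L(x₀) ⊇ {¬A, ¬D, ∀r.¬B, ∃r.¬A, ∃r.¬C, …} (+ ∃-successors)
2. Hence ¬A ⊑ (∃r.∃r.¬B ⊓ D): not entailed.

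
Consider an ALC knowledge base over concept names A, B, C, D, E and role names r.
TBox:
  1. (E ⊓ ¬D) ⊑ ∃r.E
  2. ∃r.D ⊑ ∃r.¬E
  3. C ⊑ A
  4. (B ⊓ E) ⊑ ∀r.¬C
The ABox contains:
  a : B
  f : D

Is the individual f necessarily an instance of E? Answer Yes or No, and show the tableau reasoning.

1. f : E?  L(f) = {D} ∪ {¬E}
   open: L(f) ⊇ {D, ¬C, ¬E, ∀r.¬D} — f ∉ E possible
2. Hence f : E: not entailed.

No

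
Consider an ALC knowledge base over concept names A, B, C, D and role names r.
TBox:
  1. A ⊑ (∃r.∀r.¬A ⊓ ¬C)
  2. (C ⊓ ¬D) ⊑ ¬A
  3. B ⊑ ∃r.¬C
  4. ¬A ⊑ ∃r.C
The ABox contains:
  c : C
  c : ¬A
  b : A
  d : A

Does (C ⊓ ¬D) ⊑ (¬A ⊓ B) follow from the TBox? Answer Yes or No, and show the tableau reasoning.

1. (C ⊓ ¬D) ⊑ (¬A ⊓ B)  ⇔  ((C ⊓ ¬D) ⊓ (A ⊔ ¬B)) unsat w.r.t. T
   apply at x₀: (C ⊓ ¬D)⊑¬A
   open: L(x₀) ⊇ {C, ¬A, ¬B, ¬D, ∃r.C} (+ ∃-successors)
2. Hence (C ⊓ ¬D) ⊑ (¬A ⊓ B): not entailed.

No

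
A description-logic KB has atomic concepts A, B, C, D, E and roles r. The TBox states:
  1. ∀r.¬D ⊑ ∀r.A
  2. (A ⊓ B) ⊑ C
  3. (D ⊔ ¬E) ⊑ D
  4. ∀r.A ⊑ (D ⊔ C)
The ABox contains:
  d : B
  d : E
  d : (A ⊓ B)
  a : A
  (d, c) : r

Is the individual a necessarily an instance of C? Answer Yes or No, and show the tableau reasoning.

No

1. a : C?  L(a) = {A} ∪ {¬C}
   open: L(a) ⊇ {A, E, ¬B, ¬C, ¬D, …} (+ ∃-successors) — a ∉ C possible
2. Hence a : C: not entailed.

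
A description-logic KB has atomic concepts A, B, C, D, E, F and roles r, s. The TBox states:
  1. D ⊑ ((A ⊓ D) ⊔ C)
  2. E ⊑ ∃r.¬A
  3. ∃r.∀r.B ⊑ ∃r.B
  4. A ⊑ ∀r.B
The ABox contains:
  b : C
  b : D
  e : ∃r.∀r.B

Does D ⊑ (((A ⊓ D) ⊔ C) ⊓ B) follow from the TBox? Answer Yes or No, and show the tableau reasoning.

No

1. D ⊑ (((A ⊓ D) ⊔ C) ⊓ B)  ⇔  (D ⊓ (((¬A ⊔ ¬D) ⊓ ¬C) ⊔ ¬B)) unsat w.r.t. T
   apply at x₀: D⊑((A ⊓ D) ⊔ C)
   open: L(x₀) ⊇ {C, D, ¬A, ¬B, ¬E, …}
2. Hence D ⊑ (((A ⊓ D) ⊔ C) ⊓ B): not entailed.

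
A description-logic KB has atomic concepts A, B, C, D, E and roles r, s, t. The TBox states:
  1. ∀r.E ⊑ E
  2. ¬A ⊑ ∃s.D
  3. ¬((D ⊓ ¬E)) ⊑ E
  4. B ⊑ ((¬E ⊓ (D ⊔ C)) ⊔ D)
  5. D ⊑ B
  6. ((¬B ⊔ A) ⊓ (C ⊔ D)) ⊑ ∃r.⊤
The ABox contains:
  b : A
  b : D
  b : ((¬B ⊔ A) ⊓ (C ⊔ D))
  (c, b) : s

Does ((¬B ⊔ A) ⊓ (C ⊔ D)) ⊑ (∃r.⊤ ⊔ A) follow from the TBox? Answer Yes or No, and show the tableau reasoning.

1. ((¬B ⊔ A) ⊓ (C ⊔ D)) ⊑ (∃r.⊤ ⊔ A)  ⇔  (((¬B ⊔ A) ⊓ (C ⊔ D)) ⊓ (∀r.⊥ ⊓ ¬A)) unsat w.r.t. T
   all branches close; clash {A, ¬A} at x₀
2. Hence ((¬B ⊔ A) ⊓ (C ⊔ D)) ⊑ (∃r.⊤ ⊔ A): entailed.

Yes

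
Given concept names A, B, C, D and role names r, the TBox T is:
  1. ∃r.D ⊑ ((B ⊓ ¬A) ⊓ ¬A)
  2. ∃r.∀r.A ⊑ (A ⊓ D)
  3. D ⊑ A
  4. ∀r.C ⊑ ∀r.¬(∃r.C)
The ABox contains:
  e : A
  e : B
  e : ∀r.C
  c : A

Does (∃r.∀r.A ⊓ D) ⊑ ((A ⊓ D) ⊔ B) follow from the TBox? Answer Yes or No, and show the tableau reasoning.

1. (∃r.∀r.A ⊓ D) ⊑ ((A ⊓ D) ⊔ B)  ⇔  ((∃r.∀r.A ⊓ D) ⊓ ((¬A ⊔ ¬D) ⊓ ¬B)) unsat w.r.t. T
   all branches close; clash {D, ¬D} at x₀
2. Hence (∃r.∀r.A ⊓ D) ⊑ ((A ⊓ D) ⊔ B): entailed.

Yes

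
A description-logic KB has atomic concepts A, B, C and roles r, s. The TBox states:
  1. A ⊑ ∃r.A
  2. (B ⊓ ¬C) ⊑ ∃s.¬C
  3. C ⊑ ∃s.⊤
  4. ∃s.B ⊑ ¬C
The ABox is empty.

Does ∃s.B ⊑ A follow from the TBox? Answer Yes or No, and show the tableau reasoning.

1. ∃s.B ⊑ A  ⇔  (∃s.B ⊓ ¬A) unsat w.r.t. T
   apply at x₀: ∃s.B⊑¬C
   open: L(x₀) ⊇ {¬A, ¬B, ¬C, ∃s.B} (+ ∃-successors)
2. Hence ∃s.B ⊑ A: not entailed.

No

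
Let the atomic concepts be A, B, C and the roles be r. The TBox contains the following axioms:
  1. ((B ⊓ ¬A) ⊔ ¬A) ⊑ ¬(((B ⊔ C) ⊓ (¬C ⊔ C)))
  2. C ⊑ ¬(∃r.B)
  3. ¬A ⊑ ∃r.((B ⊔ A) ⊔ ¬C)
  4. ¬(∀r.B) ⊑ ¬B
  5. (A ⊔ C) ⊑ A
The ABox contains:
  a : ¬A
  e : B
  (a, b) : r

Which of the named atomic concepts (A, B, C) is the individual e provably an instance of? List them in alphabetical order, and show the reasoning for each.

{A, B}

1. e : A?  L(e) = {B} ∪ {¬A}
   clash {B, ¬B} at e — e ∈ A
2. e : B?  L(e) = {B} ∪ {¬B}
   clash {B, ¬B} at e — e ∈ B
3. e : C?  L(e) = {B} ∪ {¬C}
   open: L(e) ⊇ {A, B, ¬C, ∀r.B} — e ∉ C possible
4. Entailed for e: {A, B}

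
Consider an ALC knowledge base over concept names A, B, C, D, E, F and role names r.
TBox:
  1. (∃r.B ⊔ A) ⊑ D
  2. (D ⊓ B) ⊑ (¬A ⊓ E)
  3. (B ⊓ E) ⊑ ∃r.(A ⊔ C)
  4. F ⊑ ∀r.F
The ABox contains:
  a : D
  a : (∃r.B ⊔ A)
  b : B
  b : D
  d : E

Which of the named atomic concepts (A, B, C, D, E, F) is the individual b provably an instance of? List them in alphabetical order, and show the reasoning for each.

{B, D, E}

1. b : A?  L(b) = {B, D} ∪ {¬A}
   open: L(b) ⊇ {B, D, E, ¬A, ¬F, …} (+ ∃-successors) — b ∉ A possible
2. b : B?  L(b) = {B, D} ∪ {¬B}
   clash {B, ¬B} at b — b ∈ B
3. b : C?  L(b) = {B, D} ∪ {¬C}
   open: L(b) ⊇ {B, D, E, ¬A, ¬C, …} (+ ∃-successors) — b ∉ C possible
4. b : D?  L(b) = {B, D} ∪ {¬D}
   clash {D, ¬D} at b — b ∈ D
5. b : E?  L(b) = {B, D} ∪ {¬E}
   clash {E, ¬E} at b — b ∈ E
6. b : F?  L(b) = {B, D} ∪ {¬F}
   open: L(b) ⊇ {B, D, E, ¬A, ¬F, …} (+ ∃-successors) — b ∉ F possible
7. Entailed for b: {B, D, E}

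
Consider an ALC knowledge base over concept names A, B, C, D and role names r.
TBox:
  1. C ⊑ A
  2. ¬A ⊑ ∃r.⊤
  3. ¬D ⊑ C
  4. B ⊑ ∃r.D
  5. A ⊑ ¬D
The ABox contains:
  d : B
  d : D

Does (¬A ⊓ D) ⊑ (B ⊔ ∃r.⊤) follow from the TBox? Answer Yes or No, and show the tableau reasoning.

Yes

1. (¬A ⊓ D) ⊑ (B ⊔ ∃r.⊤)  ⇔  ((¬A ⊓ D) ⊓ (¬B ⊓ ∀r.⊥)) unsat w.r.t. T
   all branches close; clash {A, ¬A} at x₀
2. Hence (¬A ⊓ D) ⊑ (B ⊔ ∃r.⊤): entailed.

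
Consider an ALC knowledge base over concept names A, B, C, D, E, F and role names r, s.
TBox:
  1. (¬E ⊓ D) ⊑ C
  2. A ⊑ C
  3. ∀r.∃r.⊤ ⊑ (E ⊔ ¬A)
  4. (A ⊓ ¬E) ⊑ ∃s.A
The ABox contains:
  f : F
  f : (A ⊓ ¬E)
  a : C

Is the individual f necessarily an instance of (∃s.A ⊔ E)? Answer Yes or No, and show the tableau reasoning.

Yes

1. f : (∃s.A ⊔ E)?  L(f) = {F, (A ⊓ ¬E)} ∪ {(∀s.¬A ⊓ ¬E)}
   clash {A, ¬A} at f — f ∈ (∃s.A ⊔ E)
2. Hence f : (∃s.A ⊔ E): entailed.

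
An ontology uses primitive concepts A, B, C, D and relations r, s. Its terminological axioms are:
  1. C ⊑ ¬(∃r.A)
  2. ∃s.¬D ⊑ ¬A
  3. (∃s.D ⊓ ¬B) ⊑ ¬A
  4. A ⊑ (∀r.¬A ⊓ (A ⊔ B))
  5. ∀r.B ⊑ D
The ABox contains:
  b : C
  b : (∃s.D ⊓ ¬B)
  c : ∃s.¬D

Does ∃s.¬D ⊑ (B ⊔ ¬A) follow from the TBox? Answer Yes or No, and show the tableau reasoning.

1. ∃s.¬D ⊑ (B ⊔ ¬A)  ⇔  (∃s.¬D ⊓ (¬B ⊓ A)) unsat w.r.t. T
   all branches close; clash {A, ¬A} at x₀
2. Hence ∃s.¬D ⊑ (B ⊔ ¬A): entailed.

Yes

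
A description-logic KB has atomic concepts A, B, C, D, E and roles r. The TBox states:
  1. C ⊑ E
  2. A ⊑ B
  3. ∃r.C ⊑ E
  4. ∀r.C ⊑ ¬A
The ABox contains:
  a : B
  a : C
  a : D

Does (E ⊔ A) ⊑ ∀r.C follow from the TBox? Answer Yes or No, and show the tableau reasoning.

No

1. (E ⊔ A) ⊑ ∀r.C  ⇔  ((E ⊔ A) ⊓ ∃r.¬C) unsat w.r.t. T
   open: L(x₀) ⊇ {E, ¬A, ∃r.¬C} (+ ∃-successors)
2. Hence (E ⊔ A) ⊑ ∀r.C: not entailed.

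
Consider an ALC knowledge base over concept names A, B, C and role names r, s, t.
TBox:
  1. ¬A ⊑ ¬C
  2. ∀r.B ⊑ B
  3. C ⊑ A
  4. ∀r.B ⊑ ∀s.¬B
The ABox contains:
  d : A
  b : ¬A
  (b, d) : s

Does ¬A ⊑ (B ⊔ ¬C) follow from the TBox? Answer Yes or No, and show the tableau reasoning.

Yes

1. ¬A ⊑ (B ⊔ ¬C)  ⇔  (¬A ⊓ (¬B ⊓ C)) unsat w.r.t. T
   all branches close; clash {C, ¬C} at x₀
2. Hence ¬A ⊑ (B ⊔ ¬C): entailed.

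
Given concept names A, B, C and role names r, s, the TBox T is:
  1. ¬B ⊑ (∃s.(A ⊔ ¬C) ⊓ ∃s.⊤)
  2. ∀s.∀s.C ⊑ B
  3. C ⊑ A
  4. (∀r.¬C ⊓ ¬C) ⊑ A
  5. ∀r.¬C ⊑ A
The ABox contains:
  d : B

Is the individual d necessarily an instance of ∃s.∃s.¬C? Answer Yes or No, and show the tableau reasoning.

1. d : ∃s.∃s.¬C?  L(d) = {B} ∪ {∀s.∀s.C}
   open: L(d) ⊇ {B, ¬C, ∀s.∀s.C, ∃r.C} (+ ∃-successors) — d ∉ ∃s.∃s.¬C possible
2. Hence d : ∃s.∃s.¬C: not entailed.

No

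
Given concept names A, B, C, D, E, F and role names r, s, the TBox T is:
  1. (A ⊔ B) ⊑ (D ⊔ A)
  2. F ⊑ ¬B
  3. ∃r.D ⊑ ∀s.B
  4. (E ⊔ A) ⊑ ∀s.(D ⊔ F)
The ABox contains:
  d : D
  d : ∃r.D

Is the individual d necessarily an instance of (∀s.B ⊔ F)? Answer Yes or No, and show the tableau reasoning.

1. d : (∀s.B ⊔ F)?  L(d) = {D, ∃r.D} ∪ {(∃s.¬B ⊓ ¬F)}
   clash {B, ¬B} at an ∃-successor — d ∈ (∀s.B ⊔ F)
2. Hence d : (∀s.B ⊔ F): entailed.

Yes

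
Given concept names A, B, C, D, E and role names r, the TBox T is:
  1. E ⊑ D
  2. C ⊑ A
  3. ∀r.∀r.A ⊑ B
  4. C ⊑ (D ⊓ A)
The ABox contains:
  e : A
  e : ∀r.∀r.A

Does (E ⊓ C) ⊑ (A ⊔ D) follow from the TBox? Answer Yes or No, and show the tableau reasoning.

Yes

1. (E ⊓ C) ⊑ (A ⊔ D)  ⇔  ((E ⊓ C) ⊓ (¬A ⊓ ¬D)) unsat w.r.t. T
   all branches close; clash {A, ¬A} at x₀
2. Hence (E ⊓ C) ⊑ (A ⊔ D): entailed.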